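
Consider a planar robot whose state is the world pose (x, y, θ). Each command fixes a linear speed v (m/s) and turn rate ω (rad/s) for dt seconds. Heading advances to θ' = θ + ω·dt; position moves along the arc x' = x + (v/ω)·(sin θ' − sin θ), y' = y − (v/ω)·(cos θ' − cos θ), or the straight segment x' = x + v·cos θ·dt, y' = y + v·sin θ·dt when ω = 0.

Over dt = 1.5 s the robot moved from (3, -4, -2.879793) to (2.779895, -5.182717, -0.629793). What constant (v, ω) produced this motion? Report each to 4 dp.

v = 1.0000, ω = 1.5000

Δθ = -0.629793 − -2.879793 = 2.250000
ω = Δθ/dt = 2.250000/1.5 = 1.5000
R = −Δy/(cos θ' − cos θ) = 0.6667
v = R·ω = 0.6667·1.5000 = 1.0000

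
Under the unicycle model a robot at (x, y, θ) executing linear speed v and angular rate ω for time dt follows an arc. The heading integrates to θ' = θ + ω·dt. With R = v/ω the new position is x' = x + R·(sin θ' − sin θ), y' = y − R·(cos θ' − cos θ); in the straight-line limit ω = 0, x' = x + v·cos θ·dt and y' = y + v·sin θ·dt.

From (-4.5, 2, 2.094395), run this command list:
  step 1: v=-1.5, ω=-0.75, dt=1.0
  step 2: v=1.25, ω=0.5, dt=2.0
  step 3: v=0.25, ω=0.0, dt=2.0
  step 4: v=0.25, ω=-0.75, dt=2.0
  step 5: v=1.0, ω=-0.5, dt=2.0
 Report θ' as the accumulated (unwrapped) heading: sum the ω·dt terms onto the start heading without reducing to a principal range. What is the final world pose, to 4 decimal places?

(-3.4858, 4.3185, -0.1556)

step 1: θ'=1.3444 (R=2.0000) → pose (-4.2831, 0.5511, 1.3444)
step 2: θ'=2.3444 (R=2.5000) → pose (-4.9308, 2.8590, 2.3444)
step 3: θ'=2.3444 (straight) → pose (-5.2801, 3.2167, 2.3444)
step 4: θ'=0.8444 (R=-0.3333) → pose (-5.2909, 3.6710, 0.8444)
step 5: θ'=-0.1556 (R=-2.0000) → pose (-3.4858, 4.3185, -0.1556)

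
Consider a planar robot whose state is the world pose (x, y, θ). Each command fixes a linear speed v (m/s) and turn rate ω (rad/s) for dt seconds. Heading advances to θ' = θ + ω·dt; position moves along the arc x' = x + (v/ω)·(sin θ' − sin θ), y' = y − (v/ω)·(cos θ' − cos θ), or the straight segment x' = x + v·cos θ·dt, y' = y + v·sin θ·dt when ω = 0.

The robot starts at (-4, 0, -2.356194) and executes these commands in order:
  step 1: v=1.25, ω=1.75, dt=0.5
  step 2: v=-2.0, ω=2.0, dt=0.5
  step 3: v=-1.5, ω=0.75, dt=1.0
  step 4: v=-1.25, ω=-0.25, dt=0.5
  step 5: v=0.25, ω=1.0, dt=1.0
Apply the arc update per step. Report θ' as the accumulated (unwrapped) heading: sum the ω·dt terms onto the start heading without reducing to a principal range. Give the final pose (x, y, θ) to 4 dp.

step 1: θ'=-1.4812 (R=0.7143) → pose (-4.2063, -0.5690, -1.4812)
step 2: θ'=-0.4812 (R=-1.0000) → pose (-4.7395, 0.2280, -0.4812)
step 3: θ'=0.2688 (R=-2.0000) → pose (-6.1963, 0.3833, 0.2688)
step 4: θ'=0.1438 (R=5.0000) → pose (-6.8077, 0.2553, 0.1438)
step 5: θ'=1.1438 (R=0.2500) → pose (-6.6160, 0.3992, 1.1438)

(-6.6160, 0.3992, 1.1438)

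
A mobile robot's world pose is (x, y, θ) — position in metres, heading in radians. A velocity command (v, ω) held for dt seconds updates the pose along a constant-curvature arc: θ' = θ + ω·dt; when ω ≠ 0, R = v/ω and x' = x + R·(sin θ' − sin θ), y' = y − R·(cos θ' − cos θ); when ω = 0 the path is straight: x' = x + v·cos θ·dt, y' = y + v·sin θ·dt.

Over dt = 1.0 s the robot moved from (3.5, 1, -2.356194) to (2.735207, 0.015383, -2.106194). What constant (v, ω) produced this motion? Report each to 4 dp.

Δθ = -2.106194 − -2.356194 = 0.250000
ω = Δθ/dt = 0.250000/1.0 = 0.2500
R = −Δy/(cos θ' − cos θ) = 5.0000
v = R·ω = 5.0000·0.2500 = 1.2500

v = 1.2500, ω = 0.2500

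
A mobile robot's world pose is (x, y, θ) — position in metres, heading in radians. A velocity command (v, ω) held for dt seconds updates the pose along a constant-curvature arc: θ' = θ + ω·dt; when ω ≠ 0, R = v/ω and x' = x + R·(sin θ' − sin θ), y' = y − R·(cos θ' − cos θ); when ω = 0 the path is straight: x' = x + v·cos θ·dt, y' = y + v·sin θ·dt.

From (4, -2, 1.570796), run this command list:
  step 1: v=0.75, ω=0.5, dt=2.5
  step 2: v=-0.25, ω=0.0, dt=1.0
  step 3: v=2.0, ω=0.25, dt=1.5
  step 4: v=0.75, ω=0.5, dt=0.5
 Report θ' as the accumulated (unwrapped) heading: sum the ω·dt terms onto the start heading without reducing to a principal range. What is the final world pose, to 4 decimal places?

step 1: θ'=2.8208 (R=1.5000) → pose (2.9730, -0.5765, 2.8208)
step 2: θ'=2.8208 (straight) → pose (3.2102, -0.6554, 2.8208)
step 3: θ'=3.1958 (R=8.0000) → pose (0.2542, -0.2590, 3.1958)
step 4: θ'=3.4458 (R=1.5000) → pose (-0.1138, -0.3256, 3.4458)

(-0.1138, -0.3256, 3.4458)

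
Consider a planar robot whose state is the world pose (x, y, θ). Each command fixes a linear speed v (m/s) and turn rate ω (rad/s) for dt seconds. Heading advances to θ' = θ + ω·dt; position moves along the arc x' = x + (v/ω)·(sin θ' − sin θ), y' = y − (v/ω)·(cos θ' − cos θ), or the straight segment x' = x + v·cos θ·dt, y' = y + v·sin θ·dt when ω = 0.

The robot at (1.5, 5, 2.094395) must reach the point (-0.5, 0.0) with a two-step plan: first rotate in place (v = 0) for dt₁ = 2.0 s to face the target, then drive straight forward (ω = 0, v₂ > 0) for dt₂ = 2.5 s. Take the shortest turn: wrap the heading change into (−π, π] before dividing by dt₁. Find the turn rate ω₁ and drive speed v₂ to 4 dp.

heading to target = atan2(0−5, -0.5−1.5) = -1.9513
Δθ = wrap(-1.9513 − 2.0944) = 2.2375; ω₁ = Δθ/dt₁ = 1.1187
distance = √((-0.5−1.5)² + (0−5)²) = 5.3852; v₂ = distance/dt₂ = 2.1541

ω₁ = 1.1187, v₂ = 2.1541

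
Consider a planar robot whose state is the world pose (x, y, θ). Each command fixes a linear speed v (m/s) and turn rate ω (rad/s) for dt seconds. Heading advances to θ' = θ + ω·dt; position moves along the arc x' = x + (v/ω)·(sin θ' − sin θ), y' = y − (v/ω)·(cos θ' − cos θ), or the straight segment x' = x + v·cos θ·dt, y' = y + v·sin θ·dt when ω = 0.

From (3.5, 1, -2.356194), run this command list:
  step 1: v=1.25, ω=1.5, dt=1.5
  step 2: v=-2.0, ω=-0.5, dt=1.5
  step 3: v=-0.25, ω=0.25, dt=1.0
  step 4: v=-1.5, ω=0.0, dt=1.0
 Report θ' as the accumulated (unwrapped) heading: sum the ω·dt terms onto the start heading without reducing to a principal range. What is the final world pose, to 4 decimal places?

step 1: θ'=-0.1062 (R=0.8333) → pose (4.0009, -0.4179, -0.1062)
step 2: θ'=-0.8562 (R=4.0000) → pose (1.4035, 0.9383, -0.8562)
step 3: θ'=-0.6062 (R=-1.0000) → pose (1.2179, 1.1048, -0.6062)
step 4: θ'=-0.6062 (straight) → pose (-0.0149, 1.9594, -0.6062)

(-0.0149, 1.9594, -0.6062)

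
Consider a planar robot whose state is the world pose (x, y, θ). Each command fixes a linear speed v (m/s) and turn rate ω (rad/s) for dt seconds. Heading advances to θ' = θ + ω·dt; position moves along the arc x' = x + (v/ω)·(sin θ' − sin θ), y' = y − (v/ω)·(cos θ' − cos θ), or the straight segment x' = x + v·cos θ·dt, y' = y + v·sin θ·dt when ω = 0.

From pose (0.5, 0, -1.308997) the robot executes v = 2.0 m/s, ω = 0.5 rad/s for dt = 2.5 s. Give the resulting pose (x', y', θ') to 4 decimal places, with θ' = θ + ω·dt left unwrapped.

(4.1279, -2.9578, -0.0590)

θ' = -1.3090 + 0.5·2.5 = -0.0590
R = v/ω = 2.0/0.5 = 4.0000
x' = 0.5 + 4.0000·(sin -0.0590 − sin -1.3090) = 4.1279
y' = 0 − 4.0000·(cos -0.0590 − cos -1.3090) = -2.9578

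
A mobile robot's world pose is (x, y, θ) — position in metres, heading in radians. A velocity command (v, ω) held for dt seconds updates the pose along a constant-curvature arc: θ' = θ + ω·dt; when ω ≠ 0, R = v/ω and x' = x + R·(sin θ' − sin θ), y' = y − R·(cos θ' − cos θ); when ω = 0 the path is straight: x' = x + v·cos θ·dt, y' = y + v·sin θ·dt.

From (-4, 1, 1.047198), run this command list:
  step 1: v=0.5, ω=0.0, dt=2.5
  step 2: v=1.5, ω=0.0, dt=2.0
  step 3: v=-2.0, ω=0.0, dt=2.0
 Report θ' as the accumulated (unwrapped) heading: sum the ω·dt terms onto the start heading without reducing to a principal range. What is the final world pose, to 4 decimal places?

step 1: θ'=1.0472 (straight) → pose (-3.3750, 2.0825, 1.0472)
step 2: θ'=1.0472 (straight) → pose (-1.8750, 4.6806, 1.0472)
step 3: θ'=1.0472 (straight) → pose (-3.8750, 1.2165, 1.0472)

(-3.8750, 1.2165, 1.0472)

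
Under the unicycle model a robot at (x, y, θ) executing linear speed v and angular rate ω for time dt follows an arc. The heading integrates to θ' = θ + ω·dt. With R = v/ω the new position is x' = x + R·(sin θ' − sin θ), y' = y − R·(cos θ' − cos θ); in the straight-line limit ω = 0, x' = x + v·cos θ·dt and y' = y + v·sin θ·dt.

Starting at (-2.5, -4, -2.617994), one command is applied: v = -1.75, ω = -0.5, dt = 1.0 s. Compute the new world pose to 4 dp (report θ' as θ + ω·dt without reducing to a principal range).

θ' = -2.6180 + -0.5·1.0 = -3.1180
R = v/ω = -1.75/-0.5 = 3.5000
x' = -2.5 + 3.5000·(sin -3.1180 − sin -2.6180) = -0.8326
y' = -4 − 3.5000·(cos -3.1180 − cos -2.6180) = -3.5321

(-0.8326, -3.5321, -3.1180)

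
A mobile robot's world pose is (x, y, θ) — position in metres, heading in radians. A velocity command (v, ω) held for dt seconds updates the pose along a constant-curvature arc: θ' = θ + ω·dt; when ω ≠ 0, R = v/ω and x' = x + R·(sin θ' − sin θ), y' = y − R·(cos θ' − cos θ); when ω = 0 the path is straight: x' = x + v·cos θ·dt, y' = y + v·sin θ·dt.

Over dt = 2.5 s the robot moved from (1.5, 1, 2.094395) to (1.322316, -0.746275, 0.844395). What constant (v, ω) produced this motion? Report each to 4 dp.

v = -0.7500, ω = -0.5000

Δθ = 0.844395 − 2.094395 = -1.250000
ω = Δθ/dt = -1.250000/2.5 = -0.5000
R = −Δy/(cos θ' − cos θ) = 1.5000
v = R·ω = 1.5000·-0.5000 = -0.7500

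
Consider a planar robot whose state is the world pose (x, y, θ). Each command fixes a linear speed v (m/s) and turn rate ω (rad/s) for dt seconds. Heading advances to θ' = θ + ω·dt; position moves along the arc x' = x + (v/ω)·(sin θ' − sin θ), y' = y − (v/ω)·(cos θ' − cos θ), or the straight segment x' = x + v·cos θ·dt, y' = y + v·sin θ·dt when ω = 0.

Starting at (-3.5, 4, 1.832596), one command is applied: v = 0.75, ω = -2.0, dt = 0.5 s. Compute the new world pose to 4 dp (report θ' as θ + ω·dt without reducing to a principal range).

(-3.4152, 4.3494, 0.8326)

θ' = 1.8326 + -2.0·0.5 = 0.8326
R = v/ω = 0.75/-2.0 = -0.3750
x' = -3.5 + -0.3750·(sin 0.8326 − sin 1.8326) = -3.4152
y' = 4 − -0.3750·(cos 0.8326 − cos 1.8326) = 4.3494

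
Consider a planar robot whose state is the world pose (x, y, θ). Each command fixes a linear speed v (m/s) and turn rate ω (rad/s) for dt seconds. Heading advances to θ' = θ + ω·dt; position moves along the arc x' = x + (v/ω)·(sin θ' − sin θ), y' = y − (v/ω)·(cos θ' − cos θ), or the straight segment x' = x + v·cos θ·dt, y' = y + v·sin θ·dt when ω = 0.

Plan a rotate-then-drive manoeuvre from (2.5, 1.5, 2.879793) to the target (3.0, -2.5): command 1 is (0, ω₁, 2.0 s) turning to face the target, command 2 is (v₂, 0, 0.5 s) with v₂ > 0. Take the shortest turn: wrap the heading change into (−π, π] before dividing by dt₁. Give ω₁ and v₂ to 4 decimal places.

heading to target = atan2(-2.5−1.5, 3−2.5) = -1.4464
Δθ = wrap(-1.4464 − 2.8798) = 1.9570; ω₁ = Δθ/dt₁ = 0.9785
distance = √((3−2.5)² + (-2.5−1.5)²) = 4.0311; v₂ = distance/dt₂ = 8.0623

ω₁ = 0.9785, v₂ = 8.0623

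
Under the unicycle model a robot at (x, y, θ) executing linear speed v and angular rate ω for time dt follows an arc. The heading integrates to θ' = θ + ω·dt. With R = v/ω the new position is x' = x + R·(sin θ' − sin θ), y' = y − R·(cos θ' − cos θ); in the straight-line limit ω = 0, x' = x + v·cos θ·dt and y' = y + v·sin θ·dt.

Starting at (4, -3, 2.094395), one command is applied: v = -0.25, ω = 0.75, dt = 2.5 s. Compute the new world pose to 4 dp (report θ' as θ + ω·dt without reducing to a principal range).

θ' = 2.0944 + 0.75·2.5 = 3.9694
R = v/ω = -0.25/0.75 = -0.3333
x' = 4 + -0.3333·(sin 3.9694 − sin 2.0944) = 4.5342
y' = -3 − -0.3333·(cos 3.9694 − cos 2.0944) = -3.0588

(4.5342, -3.0588, 3.9694)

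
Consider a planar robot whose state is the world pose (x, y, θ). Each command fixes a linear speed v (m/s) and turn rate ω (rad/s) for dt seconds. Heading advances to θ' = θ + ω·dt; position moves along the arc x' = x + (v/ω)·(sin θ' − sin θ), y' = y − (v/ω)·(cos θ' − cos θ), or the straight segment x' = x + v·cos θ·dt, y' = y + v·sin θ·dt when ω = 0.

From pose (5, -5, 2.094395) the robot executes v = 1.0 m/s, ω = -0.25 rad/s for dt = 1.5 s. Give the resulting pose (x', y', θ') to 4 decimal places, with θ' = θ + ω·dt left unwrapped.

θ' = 2.0944 + -0.25·1.5 = 1.7194
R = v/ω = 1.0/-0.25 = -4.0000
x' = 5 + -4.0000·(sin 1.7194 − sin 2.0944) = 4.5082
y' = -5 − -4.0000·(cos 1.7194 − cos 2.0944) = -3.5922

(4.5082, -3.5922, 1.7194)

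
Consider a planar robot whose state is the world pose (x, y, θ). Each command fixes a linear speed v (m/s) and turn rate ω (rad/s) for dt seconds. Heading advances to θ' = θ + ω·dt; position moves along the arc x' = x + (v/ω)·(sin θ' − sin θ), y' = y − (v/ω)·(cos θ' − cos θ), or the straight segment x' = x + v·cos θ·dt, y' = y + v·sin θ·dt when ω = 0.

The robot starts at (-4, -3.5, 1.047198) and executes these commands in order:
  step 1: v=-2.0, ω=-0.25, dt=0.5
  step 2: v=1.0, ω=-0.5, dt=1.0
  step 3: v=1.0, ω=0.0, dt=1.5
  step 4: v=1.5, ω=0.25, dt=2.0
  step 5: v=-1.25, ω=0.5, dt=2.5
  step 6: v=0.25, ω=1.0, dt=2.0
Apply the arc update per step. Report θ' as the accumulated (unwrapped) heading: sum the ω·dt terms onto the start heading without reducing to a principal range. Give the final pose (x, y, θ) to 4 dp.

step 1: θ'=0.9222 (R=8.0000) → pose (-4.5528, -4.3326, 0.9222)
step 2: θ'=0.4222 (R=-2.0000) → pose (-3.7784, -3.7163, 0.4222)
step 3: θ'=0.4222 (straight) → pose (-2.4101, -3.1017, 0.4222)
step 4: θ'=0.9222 (R=6.0000) → pose (-0.0872, -1.2529, 0.9222)
step 5: θ'=2.1722 (R=-2.5000) → pose (-0.1562, -4.1776, 2.1722)
step 6: θ'=4.1722 (R=0.2500) → pose (-0.5767, -4.1905, 4.1722)

(-0.5767, -4.1905, 4.1722)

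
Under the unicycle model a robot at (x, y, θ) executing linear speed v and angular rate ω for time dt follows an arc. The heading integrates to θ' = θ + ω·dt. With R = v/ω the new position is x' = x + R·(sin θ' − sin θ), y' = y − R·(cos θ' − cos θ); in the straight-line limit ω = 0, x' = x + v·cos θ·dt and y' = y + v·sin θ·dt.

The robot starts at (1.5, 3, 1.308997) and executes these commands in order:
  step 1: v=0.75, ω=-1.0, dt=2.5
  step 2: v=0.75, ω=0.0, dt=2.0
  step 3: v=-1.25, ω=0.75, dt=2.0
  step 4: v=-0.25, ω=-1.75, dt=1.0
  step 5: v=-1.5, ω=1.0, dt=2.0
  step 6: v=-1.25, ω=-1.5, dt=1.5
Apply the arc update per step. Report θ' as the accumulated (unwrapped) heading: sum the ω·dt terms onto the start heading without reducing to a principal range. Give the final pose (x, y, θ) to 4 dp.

(-2.3149, 4.6622, -1.6910)

step 1: θ'=-1.1910 (R=-0.7500) → pose (2.9210, 3.0839, -1.1910)
step 2: θ'=-1.1910 (straight) → pose (3.4771, 1.6908, -1.1910)
step 3: θ'=0.3090 (R=-1.6667) → pose (1.4224, 2.6607, 0.3090)
step 4: θ'=-1.4410 (R=0.1429) → pose (1.2373, 2.7783, -1.4410)
step 5: θ'=0.5590 (R=-1.5000) → pose (-1.0456, 3.8558, 0.5590)
step 6: θ'=-1.6910 (R=0.8333) → pose (-2.3149, 4.6622, -1.6910)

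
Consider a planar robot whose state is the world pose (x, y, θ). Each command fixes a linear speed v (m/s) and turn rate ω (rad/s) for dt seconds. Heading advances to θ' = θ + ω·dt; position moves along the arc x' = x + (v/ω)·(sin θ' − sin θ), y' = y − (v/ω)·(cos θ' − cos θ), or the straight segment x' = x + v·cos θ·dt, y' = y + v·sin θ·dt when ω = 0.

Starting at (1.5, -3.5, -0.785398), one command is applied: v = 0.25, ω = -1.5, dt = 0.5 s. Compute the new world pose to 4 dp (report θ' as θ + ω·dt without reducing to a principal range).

θ' = -0.7854 + -1.5·0.5 = -1.5354
R = v/ω = 0.25/-1.5 = -0.1667
x' = 1.5 + -0.1667·(sin -1.5354 − sin -0.7854) = 1.5487
y' = -3.5 − -0.1667·(cos -1.5354 − cos -0.7854) = -3.6120

(1.5487, -3.6120, -1.5354)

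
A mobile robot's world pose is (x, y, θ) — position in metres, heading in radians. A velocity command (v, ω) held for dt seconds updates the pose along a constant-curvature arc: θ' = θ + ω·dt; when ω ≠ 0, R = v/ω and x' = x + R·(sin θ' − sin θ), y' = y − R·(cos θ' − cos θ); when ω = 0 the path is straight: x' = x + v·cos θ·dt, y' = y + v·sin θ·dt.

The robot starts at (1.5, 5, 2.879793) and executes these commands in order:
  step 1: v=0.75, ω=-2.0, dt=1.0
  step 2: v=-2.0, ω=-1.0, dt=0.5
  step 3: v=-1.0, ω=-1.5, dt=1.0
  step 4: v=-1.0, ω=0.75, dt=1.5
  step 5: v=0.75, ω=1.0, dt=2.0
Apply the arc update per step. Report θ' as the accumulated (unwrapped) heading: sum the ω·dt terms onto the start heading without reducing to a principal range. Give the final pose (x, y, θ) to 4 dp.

step 1: θ'=0.8798 (R=-0.3750) → pose (1.3081, 5.6012, 0.8798)
step 2: θ'=0.3798 (R=2.0000) → pose (0.5083, 5.0184, 0.3798)
step 3: θ'=-1.1202 (R=0.6667) → pose (-0.3390, 5.3472, -1.1202)
step 4: θ'=0.0048 (R=-1.3333) → pose (-1.5456, 6.0998, 0.0048)
step 5: θ'=2.0048 (R=0.7500) → pose (-0.8687, 7.1652, 2.0048)

(-0.8687, 7.1652, 2.0048)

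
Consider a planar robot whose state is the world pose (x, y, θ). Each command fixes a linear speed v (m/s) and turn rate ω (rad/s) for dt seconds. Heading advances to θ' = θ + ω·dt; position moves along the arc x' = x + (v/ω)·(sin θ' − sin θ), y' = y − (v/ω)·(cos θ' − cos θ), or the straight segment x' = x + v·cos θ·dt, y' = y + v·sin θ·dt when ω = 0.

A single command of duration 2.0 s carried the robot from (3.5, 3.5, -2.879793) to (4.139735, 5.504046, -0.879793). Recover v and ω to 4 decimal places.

Δθ = -0.879793 − -2.879793 = 2.000000
ω = Δθ/dt = 2.000000/2.0 = 1.0000
R = −Δy/(cos θ' − cos θ) = -1.2500
v = R·ω = -1.2500·1.0000 = -1.2500

v = -1.2500, ω = 1.0000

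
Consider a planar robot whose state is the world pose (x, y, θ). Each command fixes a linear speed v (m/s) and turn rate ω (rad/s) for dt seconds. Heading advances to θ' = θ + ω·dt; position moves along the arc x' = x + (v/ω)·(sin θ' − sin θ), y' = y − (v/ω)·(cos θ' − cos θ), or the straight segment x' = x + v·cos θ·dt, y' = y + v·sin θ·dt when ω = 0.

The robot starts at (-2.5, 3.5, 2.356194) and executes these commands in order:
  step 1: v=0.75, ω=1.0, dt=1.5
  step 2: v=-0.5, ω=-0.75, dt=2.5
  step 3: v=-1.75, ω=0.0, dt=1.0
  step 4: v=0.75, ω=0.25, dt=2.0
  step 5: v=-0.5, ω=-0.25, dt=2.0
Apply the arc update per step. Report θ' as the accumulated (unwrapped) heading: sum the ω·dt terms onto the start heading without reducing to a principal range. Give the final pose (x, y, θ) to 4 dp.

(-2.0790, 2.0847, 1.9812)

step 1: θ'=3.8562 (R=0.7500) → pose (-3.5218, 3.5362, 3.8562)
step 2: θ'=1.9812 (R=0.6667) → pose (-2.4736, 3.2986, 1.9812)
step 3: θ'=1.9812 (straight) → pose (-1.7754, 1.6939, 1.9812)
step 4: θ'=2.4812 (R=3.0000) → pose (-2.6860, 2.8662, 2.4812)
step 5: θ'=1.9812 (R=2.0000) → pose (-2.0790, 2.0847, 1.9812)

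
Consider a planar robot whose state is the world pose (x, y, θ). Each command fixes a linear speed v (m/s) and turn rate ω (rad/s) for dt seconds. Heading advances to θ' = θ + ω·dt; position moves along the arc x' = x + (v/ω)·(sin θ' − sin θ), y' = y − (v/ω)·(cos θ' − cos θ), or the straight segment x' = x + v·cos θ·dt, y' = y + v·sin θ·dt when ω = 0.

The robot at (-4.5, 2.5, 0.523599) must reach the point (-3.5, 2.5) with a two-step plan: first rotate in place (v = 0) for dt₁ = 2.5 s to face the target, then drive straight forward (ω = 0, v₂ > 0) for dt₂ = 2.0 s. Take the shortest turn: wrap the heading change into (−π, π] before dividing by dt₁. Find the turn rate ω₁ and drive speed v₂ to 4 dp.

ω₁ = -0.2094, v₂ = 0.5000

heading to target = atan2(2.5−2.5, -3.5−-4.5) = 0.0000
Δθ = wrap(0.0000 − 0.5236) = -0.5236; ω₁ = Δθ/dt₁ = -0.2094
distance = √((-3.5−-4.5)² + (2.5−2.5)²) = 1.0000; v₂ = distance/dt₂ = 0.5000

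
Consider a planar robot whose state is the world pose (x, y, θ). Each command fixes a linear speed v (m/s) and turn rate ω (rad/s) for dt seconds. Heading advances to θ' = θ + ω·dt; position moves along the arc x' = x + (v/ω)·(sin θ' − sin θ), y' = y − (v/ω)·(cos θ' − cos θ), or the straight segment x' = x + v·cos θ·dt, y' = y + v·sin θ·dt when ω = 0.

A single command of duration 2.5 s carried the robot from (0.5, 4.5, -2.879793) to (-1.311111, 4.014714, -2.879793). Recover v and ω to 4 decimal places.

v = 0.7500, ω = 0.0000

Δθ = -2.879793 − -2.879793 = 0.000000
ω = Δθ/dt = 0.000000/2.5 = 0.0000
ω = 0 → v = (Δx·cos θ + Δy·sin θ)/dt = 0.7500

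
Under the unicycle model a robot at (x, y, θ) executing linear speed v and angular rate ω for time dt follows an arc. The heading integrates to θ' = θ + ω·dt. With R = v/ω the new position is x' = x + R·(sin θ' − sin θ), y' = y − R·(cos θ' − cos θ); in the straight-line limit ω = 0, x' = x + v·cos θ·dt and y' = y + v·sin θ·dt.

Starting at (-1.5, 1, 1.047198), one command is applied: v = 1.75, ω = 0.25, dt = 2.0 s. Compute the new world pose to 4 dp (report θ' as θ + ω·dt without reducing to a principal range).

θ' = 1.0472 + 0.25·2.0 = 1.5472
R = v/ω = 1.75/0.25 = 7.0000
x' = -1.5 + 7.0000·(sin 1.5472 − sin 1.0472) = -0.5641
y' = 1 − 7.0000·(cos 1.5472 − cos 1.0472) = 4.3348

(-0.5641, 4.3348, 1.5472)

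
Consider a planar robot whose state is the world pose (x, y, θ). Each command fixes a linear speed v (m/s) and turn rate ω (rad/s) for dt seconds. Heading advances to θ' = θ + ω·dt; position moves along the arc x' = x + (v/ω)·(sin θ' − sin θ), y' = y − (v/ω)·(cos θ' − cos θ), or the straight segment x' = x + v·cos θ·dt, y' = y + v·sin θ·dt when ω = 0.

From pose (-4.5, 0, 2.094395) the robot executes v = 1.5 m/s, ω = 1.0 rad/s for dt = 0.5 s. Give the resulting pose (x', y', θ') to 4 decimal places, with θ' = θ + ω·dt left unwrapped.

θ' = 2.0944 + 1.0·0.5 = 2.5944
R = v/ω = 1.5/1.0 = 1.5000
x' = -4.5 + 1.5000·(sin 2.5944 − sin 2.0944) = -5.0186
y' = 0 − 1.5000·(cos 2.5944 − cos 2.0944) = 0.5310

(-5.0186, 0.5310, 2.5944)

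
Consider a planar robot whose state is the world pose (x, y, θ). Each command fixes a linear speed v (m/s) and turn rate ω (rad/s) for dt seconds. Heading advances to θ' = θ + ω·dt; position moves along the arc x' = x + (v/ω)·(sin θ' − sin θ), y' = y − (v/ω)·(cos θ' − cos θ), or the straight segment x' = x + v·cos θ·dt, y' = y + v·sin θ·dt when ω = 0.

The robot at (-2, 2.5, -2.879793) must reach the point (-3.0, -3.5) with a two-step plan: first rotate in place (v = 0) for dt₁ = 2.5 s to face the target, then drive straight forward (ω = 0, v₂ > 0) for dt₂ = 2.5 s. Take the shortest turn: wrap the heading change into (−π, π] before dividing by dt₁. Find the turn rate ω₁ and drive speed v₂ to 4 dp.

ω₁ = 0.4575, v₂ = 2.4331

heading to target = atan2(-3.5−2.5, -3−-2) = -1.7359
Δθ = wrap(-1.7359 − -2.8798) = 1.1438; ω₁ = Δθ/dt₁ = 0.4575
distance = √((-3−-2)² + (-3.5−2.5)²) = 6.0828; v₂ = distance/dt₂ = 2.4331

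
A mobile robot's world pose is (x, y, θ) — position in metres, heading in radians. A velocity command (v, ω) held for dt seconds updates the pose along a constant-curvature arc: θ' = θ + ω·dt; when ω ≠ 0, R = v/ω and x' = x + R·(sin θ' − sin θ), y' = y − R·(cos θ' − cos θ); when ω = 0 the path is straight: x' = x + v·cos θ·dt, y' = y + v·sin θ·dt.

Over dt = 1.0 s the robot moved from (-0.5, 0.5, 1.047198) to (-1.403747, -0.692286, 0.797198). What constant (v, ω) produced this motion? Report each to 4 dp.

v = -1.5000, ω = -0.2500

Δθ = 0.797198 − 1.047198 = -0.250000
ω = Δθ/dt = -0.250000/1.0 = -0.2500
R = −Δy/(cos θ' − cos θ) = 6.0000
v = R·ω = 6.0000·-0.2500 = -1.5000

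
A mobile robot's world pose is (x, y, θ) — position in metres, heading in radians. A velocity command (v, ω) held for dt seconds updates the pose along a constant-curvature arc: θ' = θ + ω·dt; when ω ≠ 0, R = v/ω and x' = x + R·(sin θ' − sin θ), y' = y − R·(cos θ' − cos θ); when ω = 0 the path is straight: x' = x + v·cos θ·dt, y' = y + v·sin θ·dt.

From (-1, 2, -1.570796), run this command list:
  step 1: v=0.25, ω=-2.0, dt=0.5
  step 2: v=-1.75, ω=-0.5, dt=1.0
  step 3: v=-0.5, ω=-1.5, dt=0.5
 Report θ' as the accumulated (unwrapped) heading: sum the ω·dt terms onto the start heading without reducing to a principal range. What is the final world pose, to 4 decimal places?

(0.8190, 2.3678, -3.8208)

step 1: θ'=-2.5708 (R=-0.1250) → pose (-1.0575, 1.8948, -2.5708)
step 2: θ'=-3.0708 (R=3.5000) → pose (0.5860, 2.4409, -3.0708)
step 3: θ'=-3.8208 (R=0.3333) → pose (0.8190, 2.3678, -3.8208)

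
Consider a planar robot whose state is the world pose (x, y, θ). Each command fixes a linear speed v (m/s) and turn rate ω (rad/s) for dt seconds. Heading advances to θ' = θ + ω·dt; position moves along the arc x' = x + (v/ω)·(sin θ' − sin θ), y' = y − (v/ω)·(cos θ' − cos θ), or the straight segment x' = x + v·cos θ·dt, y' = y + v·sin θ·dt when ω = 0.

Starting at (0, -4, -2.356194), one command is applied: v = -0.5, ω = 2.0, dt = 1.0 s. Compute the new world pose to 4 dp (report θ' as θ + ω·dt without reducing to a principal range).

(-0.0896, -3.5889, -0.3562)

θ' = -2.3562 + 2.0·1.0 = -0.3562
R = v/ω = -0.5/2.0 = -0.2500
x' = 0 + -0.2500·(sin -0.3562 − sin -2.3562) = -0.0896
y' = -4 − -0.2500·(cos -0.3562 − cos -2.3562) = -3.5889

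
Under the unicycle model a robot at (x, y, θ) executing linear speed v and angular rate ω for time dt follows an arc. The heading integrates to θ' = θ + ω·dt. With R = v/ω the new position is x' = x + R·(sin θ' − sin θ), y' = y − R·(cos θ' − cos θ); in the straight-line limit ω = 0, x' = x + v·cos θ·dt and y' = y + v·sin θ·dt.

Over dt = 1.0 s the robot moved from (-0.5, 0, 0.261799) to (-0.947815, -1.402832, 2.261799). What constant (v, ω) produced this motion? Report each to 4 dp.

Δθ = 2.261799 − 0.261799 = 2.000000
ω = Δθ/dt = 2.000000/1.0 = 2.0000
R = −Δy/(cos θ' − cos θ) = -0.8750
v = R·ω = -0.8750·2.0000 = -1.7500

v = -1.7500, ω = 2.0000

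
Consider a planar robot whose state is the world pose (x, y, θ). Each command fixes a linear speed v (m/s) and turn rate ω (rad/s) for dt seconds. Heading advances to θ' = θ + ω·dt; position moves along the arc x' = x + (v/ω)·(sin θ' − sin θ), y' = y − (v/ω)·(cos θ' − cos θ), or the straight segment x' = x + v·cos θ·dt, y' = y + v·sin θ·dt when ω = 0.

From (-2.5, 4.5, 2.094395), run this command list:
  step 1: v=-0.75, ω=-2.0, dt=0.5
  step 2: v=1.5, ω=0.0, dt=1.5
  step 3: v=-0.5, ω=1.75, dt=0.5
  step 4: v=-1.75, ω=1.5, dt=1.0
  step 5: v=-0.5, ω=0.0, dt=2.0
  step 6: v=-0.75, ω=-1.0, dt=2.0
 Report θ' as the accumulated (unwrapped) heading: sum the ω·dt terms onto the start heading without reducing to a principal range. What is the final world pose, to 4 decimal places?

(1.9161, 4.7823, 1.4694)

step 1: θ'=1.0944 (R=0.3750) → pose (-2.4915, 4.1405, 1.0944)
step 2: θ'=1.0944 (straight) → pose (-1.4597, 6.1400, 1.0944)
step 3: θ'=1.9694 (R=-0.2857) → pose (-1.4691, 5.8981, 1.9694)
step 4: θ'=3.4694 (R=-1.1667) → pose (-0.0183, 5.2463, 3.4694)
step 5: θ'=3.4694 (straight) → pose (0.9285, 5.5683, 3.4694)
step 6: θ'=1.4694 (R=0.7500) → pose (1.9161, 4.7823, 1.4694)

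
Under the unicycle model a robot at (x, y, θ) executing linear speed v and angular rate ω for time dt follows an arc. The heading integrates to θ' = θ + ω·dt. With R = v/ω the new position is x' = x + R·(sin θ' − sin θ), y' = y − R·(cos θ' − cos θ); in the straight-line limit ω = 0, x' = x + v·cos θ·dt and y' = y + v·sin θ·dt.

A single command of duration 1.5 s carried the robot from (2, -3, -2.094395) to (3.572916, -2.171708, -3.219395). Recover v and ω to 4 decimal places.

v = -1.2500, ω = -0.7500

Δθ = -3.219395 − -2.094395 = -1.125000
ω = Δθ/dt = -1.125000/1.5 = -0.7500
R = Δx/(sin θ' − sin θ) = 1.6667
v = R·ω = 1.6667·-0.7500 = -1.2500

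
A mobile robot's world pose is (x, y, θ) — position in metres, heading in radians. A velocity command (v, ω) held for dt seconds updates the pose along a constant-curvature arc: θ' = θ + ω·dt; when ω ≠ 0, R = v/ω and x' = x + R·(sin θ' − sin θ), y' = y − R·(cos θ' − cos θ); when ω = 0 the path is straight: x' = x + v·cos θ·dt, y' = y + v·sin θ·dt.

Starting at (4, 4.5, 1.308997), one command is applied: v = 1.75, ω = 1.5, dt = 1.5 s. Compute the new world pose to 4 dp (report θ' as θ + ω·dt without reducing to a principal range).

(2.4001, 5.8685, 3.5590)

θ' = 1.3090 + 1.5·1.5 = 3.5590
R = v/ω = 1.75/1.5 = 1.1667
x' = 4 + 1.1667·(sin 3.5590 − sin 1.3090) = 2.4001
y' = 4.5 − 1.1667·(cos 3.5590 − cos 1.3090) = 5.8685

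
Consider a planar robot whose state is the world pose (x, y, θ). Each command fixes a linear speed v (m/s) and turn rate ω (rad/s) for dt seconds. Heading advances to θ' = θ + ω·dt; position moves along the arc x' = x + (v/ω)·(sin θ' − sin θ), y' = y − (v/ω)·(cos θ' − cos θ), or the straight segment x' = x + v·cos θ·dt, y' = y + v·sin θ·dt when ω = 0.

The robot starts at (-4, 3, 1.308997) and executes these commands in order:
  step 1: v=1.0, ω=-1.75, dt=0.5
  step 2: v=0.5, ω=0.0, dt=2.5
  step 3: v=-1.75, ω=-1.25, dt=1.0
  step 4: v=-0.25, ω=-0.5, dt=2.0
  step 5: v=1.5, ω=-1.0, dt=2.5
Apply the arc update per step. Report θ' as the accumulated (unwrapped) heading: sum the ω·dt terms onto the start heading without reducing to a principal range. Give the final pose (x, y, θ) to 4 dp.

(-7.1224, 4.4561, -4.3160)

step 1: θ'=0.4340 (R=-0.5714) → pose (-3.6883, 3.3706, 0.4340)
step 2: θ'=0.4340 (straight) → pose (-2.5542, 3.8962, 0.4340)
step 3: θ'=-0.8160 (R=1.4000) → pose (-4.1627, 4.2072, -0.8160)
step 4: θ'=-1.8160 (R=0.5000) → pose (-4.2835, 4.6711, -1.8160)
step 5: θ'=-4.3160 (R=-1.5000) → pose (-7.1224, 4.4561, -4.3160)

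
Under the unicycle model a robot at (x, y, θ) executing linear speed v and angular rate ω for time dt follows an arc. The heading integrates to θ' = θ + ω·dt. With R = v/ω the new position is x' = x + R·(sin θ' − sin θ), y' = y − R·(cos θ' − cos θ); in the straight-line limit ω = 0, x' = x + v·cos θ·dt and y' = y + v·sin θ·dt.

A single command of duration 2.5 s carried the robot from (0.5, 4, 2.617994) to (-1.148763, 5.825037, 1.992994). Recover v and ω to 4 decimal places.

v = 1.0000, ω = -0.2500

Δθ = 1.992994 − 2.617994 = -0.625000
ω = Δθ/dt = -0.625000/2.5 = -0.2500
R = −Δy/(cos θ' − cos θ) = -4.0000
v = R·ω = -4.0000·-0.2500 = 1.0000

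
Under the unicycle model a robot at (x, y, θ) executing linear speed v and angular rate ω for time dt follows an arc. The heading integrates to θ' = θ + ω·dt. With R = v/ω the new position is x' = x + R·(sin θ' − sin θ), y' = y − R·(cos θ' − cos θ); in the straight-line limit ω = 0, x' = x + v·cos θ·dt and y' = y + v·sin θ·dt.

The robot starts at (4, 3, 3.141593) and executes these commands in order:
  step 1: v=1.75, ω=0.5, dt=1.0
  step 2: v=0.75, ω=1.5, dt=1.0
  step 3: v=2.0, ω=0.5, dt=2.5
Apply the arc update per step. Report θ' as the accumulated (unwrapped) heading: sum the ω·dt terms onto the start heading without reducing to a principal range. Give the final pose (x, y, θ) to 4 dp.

step 1: θ'=3.6416 (R=3.5000) → pose (2.3220, 2.5715, 3.6416)
step 2: θ'=5.1416 (R=0.5000) → pose (2.1071, 1.9247, 5.1416)
step 3: θ'=6.3916 (R=4.0000) → pose (6.1770, -0.3873, 6.3916)

(6.1770, -0.3873, 6.3916)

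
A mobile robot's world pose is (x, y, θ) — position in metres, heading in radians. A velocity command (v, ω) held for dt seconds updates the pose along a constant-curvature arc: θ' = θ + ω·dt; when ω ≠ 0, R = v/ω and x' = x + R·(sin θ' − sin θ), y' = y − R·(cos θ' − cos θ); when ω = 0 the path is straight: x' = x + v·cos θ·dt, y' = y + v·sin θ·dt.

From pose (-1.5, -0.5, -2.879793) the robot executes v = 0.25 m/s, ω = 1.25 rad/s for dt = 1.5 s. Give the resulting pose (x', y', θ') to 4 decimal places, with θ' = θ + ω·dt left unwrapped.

θ' = -2.8798 + 1.25·1.5 = -1.0048
R = v/ω = 0.25/1.25 = 0.2000
x' = -1.5 + 0.2000·(sin -1.0048 − sin -2.8798) = -1.6170
y' = -0.5 − 0.2000·(cos -1.0048 − cos -2.8798) = -0.8004

(-1.6170, -0.8004, -1.0048)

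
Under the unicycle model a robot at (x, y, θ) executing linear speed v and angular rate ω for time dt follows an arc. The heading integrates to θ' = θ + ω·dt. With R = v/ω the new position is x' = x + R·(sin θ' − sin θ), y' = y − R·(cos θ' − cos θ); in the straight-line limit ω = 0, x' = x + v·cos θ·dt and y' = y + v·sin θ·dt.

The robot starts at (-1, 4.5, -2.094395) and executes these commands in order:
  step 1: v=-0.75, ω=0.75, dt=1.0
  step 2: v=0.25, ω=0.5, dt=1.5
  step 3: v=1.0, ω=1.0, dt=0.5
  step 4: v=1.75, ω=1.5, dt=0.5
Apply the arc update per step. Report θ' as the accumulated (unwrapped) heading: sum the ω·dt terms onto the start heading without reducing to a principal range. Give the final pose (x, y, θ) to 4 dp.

(0.6027, 4.9921, 0.6556)

step 1: θ'=-1.3444 (R=-1.0000) → pose (-0.8915, 5.2245, -1.3444)
step 2: θ'=-0.5944 (R=0.5000) → pose (-0.6843, 4.9225, -0.5944)
step 3: θ'=-0.0944 (R=1.0000) → pose (-0.2186, 4.7554, -0.0944)
step 4: θ'=0.6556 (R=1.1667) → pose (0.6027, 4.9921, 0.6556)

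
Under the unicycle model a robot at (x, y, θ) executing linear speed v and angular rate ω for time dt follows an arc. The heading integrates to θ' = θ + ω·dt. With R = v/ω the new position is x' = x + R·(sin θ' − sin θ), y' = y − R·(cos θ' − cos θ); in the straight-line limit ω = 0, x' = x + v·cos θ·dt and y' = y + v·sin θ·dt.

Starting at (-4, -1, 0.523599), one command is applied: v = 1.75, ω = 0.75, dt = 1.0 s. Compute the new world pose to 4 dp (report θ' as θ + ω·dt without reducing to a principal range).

(-2.9356, 0.3374, 1.2736)

θ' = 0.5236 + 0.75·1.0 = 1.2736
R = v/ω = 1.75/0.75 = 2.3333
x' = -4 + 2.3333·(sin 1.2736 − sin 0.5236) = -2.9356
y' = -1 − 2.3333·(cos 1.2736 − cos 0.5236) = 0.3374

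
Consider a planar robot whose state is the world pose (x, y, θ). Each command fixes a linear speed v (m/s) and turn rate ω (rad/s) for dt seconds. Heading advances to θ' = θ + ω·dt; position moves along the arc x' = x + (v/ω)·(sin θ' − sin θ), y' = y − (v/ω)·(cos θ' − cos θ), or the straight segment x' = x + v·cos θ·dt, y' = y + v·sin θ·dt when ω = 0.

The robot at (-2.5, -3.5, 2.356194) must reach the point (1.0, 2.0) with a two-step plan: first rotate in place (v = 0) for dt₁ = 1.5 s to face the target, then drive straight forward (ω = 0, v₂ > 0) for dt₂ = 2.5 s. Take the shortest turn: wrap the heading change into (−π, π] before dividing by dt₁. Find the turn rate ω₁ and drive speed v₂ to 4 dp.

heading to target = atan2(2−-3.5, 1−-2.5) = 1.0041
Δθ = wrap(1.0041 − 2.3562) = -1.3521; ω₁ = Δθ/dt₁ = -0.9014
distance = √((1−-2.5)² + (2−-3.5)²) = 6.5192; v₂ = distance/dt₂ = 2.6077

ω₁ = -0.9014, v₂ = 2.6077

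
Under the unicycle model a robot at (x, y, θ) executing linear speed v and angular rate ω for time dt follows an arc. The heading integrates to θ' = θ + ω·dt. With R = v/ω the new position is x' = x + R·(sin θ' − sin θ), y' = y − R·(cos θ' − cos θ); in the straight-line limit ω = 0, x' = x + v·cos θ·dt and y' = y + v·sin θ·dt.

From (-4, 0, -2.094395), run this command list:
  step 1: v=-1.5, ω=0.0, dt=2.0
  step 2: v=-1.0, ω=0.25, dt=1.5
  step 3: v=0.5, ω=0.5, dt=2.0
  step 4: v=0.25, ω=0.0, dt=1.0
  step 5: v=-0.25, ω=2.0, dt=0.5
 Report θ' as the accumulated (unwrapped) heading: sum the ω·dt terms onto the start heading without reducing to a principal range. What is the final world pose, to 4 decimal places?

step 1: θ'=-2.0944 (straight) → pose (-2.5000, 2.5981, -2.0944)
step 2: θ'=-1.7194 (R=-4.0000) → pose (-2.0082, 4.0059, -1.7194)
step 3: θ'=-0.7194 (R=1.0000) → pose (-1.6781, 3.1056, -0.7194)
step 4: θ'=-0.7194 (straight) → pose (-1.4901, 2.9409, -0.7194)
step 5: θ'=0.2806 (R=-0.1250) → pose (-1.6071, 2.9670, 0.2806)

(-1.6071, 2.9670, 0.2806)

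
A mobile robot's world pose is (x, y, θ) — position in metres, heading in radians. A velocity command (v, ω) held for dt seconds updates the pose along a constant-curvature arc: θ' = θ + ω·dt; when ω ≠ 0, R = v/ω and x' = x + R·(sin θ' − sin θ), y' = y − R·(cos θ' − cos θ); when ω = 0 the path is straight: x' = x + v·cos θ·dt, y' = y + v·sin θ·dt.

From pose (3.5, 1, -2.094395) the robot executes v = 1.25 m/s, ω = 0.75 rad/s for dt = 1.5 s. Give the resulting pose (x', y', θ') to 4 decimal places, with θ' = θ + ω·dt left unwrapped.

θ' = -2.0944 + 0.75·1.5 = -0.9694
R = v/ω = 1.25/0.75 = 1.6667
x' = 3.5 + 1.6667·(sin -0.9694 − sin -2.0944) = 3.5691
y' = 1 − 1.6667·(cos -0.9694 − cos -2.0944) = -0.7763

(3.5691, -0.7763, -0.9694)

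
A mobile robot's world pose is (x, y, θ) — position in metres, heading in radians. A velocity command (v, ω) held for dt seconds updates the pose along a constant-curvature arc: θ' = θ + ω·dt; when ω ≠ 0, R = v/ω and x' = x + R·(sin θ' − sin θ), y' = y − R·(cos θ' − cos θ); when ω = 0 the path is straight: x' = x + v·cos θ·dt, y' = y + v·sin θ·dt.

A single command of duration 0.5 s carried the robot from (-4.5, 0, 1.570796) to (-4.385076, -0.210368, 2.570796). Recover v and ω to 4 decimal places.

v = -0.5000, ω = 2.0000

Δθ = 2.570796 − 1.570796 = 1.000000
ω = Δθ/dt = 1.000000/0.5 = 2.0000
R = −Δy/(cos θ' − cos θ) = -0.2500
v = R·ω = -0.2500·2.0000 = -0.5000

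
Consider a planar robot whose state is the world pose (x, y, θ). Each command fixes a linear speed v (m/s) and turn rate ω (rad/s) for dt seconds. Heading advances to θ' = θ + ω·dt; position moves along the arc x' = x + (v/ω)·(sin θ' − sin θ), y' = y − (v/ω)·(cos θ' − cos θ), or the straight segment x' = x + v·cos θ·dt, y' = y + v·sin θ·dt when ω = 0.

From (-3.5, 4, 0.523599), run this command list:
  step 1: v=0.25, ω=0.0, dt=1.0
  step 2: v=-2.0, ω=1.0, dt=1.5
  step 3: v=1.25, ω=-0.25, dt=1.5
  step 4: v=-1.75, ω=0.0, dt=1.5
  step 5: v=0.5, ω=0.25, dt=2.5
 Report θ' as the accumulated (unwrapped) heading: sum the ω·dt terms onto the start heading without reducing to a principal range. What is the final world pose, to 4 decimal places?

step 1: θ'=0.5236 (straight) → pose (-3.2835, 4.1250, 0.5236)
step 2: θ'=2.0236 (R=-2.0000) → pose (-4.0819, 1.5180, 2.0236)
step 3: θ'=1.6486 (R=-5.0000) → pose (-4.5707, 3.3168, 1.6486)
step 4: θ'=1.6486 (straight) → pose (-4.3667, 0.6997, 1.6486)
step 5: θ'=2.2736 (R=2.0000) → pose (-4.8346, 1.8370, 2.2736)

(-4.8346, 1.8370, 2.2736)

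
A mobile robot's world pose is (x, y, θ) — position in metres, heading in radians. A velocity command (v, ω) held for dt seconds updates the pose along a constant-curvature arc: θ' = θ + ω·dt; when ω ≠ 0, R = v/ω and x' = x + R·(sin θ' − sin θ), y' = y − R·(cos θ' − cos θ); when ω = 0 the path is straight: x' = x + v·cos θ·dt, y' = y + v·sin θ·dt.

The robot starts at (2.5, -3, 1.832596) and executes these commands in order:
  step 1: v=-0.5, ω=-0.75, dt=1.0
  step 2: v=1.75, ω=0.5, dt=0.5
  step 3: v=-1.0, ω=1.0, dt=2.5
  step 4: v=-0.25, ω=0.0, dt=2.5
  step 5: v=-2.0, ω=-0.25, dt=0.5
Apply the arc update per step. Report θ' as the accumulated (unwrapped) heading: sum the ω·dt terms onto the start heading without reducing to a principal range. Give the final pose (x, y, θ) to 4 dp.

step 1: θ'=1.0826 (R=0.6667) → pose (2.4448, -3.4852, 1.0826)
step 2: θ'=1.3326 (R=3.5000) → pose (2.7549, -2.6694, 1.3326)
step 3: θ'=3.8326 (R=-1.0000) → pose (4.3640, -3.6760, 3.8326)
step 4: θ'=3.8326 (straight) → pose (4.8456, -3.2777, 3.8326)
step 5: θ'=3.7076 (R=8.0000) → pose (5.6540, -2.6901, 3.7076)

(5.6540, -2.6901, 3.7076)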